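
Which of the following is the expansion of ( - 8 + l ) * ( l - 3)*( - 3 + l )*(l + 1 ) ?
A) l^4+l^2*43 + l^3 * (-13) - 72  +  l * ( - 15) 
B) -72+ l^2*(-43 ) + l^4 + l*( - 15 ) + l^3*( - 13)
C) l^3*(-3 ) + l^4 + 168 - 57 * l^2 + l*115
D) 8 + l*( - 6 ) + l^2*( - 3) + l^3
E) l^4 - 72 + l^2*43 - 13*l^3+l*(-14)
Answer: A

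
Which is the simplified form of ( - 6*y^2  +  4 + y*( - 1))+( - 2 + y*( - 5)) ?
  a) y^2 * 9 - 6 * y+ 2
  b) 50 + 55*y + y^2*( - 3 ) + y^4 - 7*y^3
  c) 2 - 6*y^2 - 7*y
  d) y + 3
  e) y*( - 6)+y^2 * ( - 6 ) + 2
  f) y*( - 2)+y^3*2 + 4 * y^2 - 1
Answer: e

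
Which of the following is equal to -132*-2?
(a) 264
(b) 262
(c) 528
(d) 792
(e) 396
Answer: a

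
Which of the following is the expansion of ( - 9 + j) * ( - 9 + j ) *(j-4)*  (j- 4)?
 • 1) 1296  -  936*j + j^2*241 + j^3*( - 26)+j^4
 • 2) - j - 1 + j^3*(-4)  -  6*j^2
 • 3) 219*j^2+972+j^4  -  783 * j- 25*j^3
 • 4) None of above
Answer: 1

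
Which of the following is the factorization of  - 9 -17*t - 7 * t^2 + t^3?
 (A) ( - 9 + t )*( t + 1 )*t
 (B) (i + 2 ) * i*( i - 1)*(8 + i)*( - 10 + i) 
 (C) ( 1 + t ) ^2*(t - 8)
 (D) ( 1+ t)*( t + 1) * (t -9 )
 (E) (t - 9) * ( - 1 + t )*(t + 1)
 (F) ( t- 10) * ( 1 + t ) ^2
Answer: D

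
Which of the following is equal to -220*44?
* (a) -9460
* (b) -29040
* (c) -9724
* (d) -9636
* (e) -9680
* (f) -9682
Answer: e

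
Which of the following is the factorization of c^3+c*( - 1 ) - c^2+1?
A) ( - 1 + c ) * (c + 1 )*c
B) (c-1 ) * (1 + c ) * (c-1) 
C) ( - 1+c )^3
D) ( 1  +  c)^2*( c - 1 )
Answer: B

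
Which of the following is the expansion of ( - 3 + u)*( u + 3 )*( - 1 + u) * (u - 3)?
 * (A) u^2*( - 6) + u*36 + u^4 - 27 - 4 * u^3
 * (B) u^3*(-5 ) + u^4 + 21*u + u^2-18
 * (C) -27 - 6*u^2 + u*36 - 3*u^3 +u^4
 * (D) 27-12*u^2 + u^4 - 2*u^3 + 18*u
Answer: A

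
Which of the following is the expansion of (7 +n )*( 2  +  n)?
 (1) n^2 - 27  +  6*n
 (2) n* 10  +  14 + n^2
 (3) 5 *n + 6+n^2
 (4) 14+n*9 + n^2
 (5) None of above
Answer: 4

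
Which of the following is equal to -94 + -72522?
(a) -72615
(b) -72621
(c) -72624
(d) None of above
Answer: d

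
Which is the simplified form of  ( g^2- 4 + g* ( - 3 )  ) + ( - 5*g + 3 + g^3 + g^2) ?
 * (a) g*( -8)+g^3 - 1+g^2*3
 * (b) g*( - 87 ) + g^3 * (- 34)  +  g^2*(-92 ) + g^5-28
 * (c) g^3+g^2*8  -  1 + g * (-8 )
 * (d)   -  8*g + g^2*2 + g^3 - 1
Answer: d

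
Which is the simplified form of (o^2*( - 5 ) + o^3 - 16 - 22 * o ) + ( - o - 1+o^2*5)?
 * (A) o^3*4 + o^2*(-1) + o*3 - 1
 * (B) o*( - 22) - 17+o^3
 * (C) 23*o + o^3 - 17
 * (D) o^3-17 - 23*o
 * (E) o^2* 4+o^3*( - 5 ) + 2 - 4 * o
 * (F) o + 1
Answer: D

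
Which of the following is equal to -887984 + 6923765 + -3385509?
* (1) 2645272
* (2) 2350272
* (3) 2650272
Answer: 3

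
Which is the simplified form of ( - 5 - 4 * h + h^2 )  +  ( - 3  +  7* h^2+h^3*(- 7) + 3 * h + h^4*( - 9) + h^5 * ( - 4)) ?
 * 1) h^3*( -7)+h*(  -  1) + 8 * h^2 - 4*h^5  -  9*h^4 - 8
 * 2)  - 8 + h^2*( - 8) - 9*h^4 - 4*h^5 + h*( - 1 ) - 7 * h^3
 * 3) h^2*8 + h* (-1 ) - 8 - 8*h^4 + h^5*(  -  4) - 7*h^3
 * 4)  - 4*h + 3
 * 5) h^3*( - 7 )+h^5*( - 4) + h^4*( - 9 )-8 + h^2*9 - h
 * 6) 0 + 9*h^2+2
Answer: 1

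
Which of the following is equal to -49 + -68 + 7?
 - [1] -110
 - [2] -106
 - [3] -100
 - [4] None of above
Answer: 1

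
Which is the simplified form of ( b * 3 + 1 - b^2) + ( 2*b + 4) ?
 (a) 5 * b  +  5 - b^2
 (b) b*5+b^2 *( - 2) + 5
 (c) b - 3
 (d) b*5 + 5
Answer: a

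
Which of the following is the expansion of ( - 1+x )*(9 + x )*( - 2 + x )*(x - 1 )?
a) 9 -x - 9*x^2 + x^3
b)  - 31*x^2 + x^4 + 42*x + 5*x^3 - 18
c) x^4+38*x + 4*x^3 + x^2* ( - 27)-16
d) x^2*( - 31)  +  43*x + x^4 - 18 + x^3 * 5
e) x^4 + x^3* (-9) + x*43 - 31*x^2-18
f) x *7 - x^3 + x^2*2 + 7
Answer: d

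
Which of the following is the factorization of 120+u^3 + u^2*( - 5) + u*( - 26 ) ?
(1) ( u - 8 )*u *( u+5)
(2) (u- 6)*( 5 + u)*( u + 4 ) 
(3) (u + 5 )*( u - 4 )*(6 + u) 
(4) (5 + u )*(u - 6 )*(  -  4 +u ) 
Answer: 4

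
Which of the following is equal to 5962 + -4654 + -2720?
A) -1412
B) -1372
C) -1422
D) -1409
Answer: A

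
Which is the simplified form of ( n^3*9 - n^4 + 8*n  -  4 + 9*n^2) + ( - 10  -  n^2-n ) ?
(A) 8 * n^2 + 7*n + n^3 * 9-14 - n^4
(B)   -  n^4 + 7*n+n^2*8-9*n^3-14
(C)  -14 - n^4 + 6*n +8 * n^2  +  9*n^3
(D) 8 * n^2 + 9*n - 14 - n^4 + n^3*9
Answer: A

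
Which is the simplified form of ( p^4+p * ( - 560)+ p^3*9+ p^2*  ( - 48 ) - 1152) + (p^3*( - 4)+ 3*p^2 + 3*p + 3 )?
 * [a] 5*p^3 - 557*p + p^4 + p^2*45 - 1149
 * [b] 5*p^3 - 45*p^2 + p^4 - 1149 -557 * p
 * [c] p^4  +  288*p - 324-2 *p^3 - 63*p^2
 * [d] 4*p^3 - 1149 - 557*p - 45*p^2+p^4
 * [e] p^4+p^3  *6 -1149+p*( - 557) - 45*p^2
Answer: b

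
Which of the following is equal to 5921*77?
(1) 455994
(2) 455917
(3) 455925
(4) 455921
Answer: 2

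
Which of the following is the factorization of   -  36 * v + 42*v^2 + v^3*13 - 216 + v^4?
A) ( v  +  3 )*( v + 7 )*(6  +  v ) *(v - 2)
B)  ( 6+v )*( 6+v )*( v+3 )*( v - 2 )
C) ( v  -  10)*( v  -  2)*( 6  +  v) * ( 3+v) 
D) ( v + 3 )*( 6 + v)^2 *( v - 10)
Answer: B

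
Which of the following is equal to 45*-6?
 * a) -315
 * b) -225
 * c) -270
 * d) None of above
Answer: c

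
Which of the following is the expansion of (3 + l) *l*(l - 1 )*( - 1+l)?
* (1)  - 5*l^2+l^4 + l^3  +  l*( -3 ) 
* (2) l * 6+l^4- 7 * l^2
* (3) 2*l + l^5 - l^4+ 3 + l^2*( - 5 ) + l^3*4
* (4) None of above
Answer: 4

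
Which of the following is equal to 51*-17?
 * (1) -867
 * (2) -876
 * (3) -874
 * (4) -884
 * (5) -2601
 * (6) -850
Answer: 1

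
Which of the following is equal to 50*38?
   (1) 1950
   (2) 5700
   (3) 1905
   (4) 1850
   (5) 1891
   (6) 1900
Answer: 6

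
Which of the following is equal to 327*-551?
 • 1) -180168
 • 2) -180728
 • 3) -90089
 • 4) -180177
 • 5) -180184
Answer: 4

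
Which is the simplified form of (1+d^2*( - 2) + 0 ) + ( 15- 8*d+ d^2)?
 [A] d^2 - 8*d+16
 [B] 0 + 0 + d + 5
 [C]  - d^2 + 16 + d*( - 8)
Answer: C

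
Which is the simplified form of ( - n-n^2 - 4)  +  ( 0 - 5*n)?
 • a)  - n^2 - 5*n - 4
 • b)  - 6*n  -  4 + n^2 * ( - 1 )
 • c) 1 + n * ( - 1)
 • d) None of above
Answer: b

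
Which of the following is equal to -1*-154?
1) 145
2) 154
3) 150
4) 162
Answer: 2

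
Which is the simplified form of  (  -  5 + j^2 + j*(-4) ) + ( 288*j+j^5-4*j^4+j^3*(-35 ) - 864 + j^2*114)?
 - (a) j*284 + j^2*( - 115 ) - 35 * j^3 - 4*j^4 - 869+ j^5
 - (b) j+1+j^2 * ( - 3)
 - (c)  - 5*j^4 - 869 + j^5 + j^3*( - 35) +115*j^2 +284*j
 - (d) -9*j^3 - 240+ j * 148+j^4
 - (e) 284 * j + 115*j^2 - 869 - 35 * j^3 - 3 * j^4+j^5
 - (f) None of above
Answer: f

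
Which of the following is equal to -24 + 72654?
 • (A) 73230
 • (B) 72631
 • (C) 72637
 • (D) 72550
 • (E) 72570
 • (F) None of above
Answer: F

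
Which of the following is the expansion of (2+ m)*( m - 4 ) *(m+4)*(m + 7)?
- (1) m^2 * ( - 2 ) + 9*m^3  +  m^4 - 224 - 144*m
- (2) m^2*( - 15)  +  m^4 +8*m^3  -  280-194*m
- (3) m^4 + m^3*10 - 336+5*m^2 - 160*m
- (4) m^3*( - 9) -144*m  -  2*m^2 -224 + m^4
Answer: 1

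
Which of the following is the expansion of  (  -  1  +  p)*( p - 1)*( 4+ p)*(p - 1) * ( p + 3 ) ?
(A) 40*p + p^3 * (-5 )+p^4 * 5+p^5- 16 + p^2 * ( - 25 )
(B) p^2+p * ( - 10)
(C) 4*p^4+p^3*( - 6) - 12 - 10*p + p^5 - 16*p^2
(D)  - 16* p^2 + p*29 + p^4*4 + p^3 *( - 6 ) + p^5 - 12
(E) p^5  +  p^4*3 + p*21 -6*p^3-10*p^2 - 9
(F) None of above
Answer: D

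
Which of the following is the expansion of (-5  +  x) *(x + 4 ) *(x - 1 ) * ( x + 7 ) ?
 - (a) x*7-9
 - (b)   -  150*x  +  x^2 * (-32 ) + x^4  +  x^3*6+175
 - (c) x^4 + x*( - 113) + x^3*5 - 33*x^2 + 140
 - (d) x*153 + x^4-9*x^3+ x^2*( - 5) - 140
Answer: c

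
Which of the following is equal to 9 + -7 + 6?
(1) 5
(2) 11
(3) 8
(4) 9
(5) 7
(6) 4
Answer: 3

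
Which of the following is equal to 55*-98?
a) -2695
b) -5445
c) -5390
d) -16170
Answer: c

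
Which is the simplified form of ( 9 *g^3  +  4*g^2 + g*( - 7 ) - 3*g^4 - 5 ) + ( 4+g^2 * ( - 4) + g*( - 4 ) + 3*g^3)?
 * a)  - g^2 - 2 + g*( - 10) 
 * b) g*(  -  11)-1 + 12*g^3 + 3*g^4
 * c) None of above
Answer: c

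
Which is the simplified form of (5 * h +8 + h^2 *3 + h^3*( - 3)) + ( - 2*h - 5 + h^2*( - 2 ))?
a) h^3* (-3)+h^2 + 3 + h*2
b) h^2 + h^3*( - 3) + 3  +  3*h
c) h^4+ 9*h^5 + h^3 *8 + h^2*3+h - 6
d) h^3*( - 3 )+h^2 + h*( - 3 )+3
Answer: b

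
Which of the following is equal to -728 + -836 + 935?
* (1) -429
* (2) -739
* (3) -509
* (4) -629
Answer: 4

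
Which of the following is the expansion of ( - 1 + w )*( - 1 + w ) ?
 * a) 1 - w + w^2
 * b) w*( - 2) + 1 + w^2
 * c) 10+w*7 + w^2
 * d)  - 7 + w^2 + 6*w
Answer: b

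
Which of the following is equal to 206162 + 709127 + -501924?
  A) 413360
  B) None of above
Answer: B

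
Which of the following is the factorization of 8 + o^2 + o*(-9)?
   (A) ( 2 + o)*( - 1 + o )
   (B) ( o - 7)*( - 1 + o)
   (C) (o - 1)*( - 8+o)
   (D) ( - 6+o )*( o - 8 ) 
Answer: C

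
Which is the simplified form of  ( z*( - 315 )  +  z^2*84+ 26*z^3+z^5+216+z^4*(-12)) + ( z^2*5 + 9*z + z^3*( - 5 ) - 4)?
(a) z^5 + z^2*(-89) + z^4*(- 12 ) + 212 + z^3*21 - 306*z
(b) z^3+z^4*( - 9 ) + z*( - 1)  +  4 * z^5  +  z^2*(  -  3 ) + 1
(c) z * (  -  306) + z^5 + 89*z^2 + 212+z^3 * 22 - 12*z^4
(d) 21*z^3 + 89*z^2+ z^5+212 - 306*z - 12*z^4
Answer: d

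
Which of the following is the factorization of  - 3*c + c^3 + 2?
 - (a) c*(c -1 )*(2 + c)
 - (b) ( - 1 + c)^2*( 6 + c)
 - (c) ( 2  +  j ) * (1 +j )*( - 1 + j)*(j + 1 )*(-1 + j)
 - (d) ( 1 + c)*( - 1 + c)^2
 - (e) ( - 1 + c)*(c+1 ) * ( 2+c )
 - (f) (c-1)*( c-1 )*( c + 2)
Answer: f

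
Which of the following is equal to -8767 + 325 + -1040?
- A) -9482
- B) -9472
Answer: A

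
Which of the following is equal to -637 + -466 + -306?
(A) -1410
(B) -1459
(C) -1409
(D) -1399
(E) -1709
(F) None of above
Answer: C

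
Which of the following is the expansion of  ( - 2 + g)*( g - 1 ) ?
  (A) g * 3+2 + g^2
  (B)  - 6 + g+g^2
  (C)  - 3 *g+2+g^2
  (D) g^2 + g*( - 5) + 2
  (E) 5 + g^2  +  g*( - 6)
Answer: C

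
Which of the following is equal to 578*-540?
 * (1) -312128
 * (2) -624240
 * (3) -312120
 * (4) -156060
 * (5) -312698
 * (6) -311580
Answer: 3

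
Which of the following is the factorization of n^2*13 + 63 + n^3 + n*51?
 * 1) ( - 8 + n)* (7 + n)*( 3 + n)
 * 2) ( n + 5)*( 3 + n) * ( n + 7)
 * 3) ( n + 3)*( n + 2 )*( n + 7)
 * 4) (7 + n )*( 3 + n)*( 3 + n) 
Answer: 4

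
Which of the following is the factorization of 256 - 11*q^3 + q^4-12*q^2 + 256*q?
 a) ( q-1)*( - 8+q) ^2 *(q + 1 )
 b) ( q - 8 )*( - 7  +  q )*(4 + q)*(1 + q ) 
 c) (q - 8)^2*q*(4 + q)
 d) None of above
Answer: d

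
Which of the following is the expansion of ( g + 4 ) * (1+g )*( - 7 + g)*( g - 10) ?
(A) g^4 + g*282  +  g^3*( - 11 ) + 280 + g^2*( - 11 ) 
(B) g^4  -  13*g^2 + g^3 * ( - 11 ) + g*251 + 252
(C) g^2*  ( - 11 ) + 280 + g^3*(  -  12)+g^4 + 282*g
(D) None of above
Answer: C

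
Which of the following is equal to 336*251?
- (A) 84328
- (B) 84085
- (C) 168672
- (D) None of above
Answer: D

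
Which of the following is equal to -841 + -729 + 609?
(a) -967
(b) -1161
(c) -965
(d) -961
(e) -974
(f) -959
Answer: d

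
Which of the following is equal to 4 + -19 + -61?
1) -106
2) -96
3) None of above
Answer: 3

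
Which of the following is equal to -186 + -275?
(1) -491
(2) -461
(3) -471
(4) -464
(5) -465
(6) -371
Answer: 2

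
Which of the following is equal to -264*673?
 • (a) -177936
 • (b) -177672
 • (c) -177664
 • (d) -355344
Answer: b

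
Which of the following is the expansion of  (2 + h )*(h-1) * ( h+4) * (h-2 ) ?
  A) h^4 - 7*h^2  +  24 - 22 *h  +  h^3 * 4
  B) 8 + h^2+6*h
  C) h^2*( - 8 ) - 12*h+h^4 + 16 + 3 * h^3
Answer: C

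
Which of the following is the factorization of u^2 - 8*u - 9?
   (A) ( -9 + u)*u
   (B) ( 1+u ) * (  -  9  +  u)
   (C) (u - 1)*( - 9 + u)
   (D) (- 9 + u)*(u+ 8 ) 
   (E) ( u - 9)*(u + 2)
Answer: B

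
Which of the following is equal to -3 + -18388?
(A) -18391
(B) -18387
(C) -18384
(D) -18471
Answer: A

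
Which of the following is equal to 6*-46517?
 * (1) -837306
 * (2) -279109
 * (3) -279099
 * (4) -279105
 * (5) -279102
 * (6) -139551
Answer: 5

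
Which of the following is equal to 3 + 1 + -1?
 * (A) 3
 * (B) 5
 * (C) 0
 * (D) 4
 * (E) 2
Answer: A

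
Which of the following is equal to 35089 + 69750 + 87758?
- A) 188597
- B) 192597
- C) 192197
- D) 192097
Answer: B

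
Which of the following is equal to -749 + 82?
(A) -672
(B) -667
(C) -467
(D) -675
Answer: B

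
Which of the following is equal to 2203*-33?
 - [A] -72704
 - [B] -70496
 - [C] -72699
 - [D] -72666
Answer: C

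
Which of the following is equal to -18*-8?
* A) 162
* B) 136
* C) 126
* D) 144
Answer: D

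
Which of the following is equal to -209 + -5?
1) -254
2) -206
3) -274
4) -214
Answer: 4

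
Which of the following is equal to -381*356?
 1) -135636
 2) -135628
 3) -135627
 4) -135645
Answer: 1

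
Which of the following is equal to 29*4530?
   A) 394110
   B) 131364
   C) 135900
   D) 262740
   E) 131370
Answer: E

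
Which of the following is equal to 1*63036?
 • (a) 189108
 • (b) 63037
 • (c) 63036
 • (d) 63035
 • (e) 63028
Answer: c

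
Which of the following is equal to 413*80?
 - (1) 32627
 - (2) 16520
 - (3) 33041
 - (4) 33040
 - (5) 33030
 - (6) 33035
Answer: 4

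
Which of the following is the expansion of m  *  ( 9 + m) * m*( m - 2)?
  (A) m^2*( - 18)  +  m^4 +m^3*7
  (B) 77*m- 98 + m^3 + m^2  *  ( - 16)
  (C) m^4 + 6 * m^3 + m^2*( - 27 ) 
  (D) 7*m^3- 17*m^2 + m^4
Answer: A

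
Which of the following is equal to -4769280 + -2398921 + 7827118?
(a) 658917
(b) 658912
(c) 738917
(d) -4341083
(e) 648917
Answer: a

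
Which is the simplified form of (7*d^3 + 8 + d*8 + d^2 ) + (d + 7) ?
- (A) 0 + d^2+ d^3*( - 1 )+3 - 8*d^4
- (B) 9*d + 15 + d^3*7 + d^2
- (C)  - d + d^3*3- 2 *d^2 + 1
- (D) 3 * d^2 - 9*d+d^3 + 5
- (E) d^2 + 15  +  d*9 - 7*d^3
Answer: B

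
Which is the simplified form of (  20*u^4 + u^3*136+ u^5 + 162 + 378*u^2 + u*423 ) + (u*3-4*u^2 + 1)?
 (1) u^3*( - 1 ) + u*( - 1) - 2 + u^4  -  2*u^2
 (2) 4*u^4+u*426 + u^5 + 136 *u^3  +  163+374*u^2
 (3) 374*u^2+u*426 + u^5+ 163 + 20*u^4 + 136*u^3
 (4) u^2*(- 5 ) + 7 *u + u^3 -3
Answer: 3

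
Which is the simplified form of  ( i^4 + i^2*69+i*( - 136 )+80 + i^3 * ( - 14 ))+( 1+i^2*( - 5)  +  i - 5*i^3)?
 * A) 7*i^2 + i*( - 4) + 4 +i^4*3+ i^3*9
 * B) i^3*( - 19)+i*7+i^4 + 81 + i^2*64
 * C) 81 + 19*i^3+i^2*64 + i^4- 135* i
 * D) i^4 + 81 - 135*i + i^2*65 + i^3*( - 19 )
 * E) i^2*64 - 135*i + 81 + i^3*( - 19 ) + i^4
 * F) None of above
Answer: E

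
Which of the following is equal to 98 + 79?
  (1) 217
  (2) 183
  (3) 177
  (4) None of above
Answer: 3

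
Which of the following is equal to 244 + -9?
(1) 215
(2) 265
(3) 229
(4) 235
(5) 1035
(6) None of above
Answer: 4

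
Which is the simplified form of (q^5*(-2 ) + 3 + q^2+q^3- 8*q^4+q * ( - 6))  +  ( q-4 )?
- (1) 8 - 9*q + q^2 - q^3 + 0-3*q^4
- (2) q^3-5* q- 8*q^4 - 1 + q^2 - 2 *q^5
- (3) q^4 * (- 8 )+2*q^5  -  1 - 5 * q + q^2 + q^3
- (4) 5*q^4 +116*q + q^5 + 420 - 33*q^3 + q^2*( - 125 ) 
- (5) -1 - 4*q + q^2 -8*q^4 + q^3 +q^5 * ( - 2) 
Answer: 2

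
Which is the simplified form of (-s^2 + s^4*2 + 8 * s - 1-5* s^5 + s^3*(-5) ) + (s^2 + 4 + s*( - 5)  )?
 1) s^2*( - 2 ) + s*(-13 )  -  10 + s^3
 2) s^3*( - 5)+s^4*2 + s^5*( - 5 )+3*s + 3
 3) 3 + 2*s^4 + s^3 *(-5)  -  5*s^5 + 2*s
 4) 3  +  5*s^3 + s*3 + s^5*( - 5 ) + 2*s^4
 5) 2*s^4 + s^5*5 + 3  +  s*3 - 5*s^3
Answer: 2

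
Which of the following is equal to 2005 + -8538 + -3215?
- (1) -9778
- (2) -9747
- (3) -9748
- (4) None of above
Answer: 3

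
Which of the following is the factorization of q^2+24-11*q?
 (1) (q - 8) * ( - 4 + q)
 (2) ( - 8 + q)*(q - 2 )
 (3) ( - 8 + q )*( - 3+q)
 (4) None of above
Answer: 3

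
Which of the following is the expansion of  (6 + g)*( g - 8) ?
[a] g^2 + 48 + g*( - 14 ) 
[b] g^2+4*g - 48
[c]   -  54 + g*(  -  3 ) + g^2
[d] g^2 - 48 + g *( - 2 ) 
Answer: d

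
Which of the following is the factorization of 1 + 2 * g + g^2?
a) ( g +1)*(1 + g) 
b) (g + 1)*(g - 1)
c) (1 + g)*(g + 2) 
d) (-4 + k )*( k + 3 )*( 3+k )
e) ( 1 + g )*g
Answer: a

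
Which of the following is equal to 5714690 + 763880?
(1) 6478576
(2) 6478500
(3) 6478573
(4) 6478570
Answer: 4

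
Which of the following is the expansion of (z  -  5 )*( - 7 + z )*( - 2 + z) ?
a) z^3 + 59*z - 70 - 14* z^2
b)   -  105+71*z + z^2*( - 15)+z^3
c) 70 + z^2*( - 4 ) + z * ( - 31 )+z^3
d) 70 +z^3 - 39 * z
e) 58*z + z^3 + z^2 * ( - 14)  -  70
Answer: a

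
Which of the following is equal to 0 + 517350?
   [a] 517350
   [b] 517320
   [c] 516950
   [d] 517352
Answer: a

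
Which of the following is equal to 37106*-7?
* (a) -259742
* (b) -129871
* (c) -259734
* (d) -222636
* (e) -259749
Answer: a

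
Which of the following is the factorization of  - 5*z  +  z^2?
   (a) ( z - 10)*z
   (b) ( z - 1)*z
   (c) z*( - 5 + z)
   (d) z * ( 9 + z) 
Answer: c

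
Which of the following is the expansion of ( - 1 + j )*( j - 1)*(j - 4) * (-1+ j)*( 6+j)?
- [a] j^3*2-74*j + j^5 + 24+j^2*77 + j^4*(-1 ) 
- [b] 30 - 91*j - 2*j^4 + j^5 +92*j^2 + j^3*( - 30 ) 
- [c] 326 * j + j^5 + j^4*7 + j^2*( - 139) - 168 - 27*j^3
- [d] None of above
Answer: d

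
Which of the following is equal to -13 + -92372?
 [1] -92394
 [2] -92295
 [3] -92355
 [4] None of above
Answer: 4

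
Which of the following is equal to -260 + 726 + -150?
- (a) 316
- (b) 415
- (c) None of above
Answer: a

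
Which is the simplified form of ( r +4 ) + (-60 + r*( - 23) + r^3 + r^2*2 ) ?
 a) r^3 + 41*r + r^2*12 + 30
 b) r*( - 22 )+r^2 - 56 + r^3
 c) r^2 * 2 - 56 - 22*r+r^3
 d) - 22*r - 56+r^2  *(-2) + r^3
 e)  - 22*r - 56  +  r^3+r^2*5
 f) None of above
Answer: c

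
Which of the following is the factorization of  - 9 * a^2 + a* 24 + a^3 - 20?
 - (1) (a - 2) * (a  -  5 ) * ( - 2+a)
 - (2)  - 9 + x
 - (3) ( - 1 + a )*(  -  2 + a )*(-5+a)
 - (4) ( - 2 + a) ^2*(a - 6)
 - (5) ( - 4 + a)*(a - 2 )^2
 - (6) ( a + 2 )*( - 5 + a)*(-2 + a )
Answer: 1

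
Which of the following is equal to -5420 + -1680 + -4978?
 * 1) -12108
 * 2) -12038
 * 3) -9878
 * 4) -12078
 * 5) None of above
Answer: 4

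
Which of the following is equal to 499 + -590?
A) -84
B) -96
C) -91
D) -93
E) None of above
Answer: C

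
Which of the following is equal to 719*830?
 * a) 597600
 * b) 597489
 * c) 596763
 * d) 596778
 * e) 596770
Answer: e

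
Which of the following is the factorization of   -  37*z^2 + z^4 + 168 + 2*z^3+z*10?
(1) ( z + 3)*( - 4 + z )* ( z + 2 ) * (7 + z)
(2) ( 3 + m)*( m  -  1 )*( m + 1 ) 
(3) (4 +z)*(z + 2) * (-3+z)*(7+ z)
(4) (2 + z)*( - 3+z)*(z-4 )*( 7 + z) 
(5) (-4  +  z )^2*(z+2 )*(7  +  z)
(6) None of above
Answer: 4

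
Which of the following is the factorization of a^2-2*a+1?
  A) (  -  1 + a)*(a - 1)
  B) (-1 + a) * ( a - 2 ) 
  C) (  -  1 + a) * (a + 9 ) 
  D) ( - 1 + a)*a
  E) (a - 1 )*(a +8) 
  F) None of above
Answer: A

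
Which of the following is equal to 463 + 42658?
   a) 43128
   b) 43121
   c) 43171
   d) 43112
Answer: b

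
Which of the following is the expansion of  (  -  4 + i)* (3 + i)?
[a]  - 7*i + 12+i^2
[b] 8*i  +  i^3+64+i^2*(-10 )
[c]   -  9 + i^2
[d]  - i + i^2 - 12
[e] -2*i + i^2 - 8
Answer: d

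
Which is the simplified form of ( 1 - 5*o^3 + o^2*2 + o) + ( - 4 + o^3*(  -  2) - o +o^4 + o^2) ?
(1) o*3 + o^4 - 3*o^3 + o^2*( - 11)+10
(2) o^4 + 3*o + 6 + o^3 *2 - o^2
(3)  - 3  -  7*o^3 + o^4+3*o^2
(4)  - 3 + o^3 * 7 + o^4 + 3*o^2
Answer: 3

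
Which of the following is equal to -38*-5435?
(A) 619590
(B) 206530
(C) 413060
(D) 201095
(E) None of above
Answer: B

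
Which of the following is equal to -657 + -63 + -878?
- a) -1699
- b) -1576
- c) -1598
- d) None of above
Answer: c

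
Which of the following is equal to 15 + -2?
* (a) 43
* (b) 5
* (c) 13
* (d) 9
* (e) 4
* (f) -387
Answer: c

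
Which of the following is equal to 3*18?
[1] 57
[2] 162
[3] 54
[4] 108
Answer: 3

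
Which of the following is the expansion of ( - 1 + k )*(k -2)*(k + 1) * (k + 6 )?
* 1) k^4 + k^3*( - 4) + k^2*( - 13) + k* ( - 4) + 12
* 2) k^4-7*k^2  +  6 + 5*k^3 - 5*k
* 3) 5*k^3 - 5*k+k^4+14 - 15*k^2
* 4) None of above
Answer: 4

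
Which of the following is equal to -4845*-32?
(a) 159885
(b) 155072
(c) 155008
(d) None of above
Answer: d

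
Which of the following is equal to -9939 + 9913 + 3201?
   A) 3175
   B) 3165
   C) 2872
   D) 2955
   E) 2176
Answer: A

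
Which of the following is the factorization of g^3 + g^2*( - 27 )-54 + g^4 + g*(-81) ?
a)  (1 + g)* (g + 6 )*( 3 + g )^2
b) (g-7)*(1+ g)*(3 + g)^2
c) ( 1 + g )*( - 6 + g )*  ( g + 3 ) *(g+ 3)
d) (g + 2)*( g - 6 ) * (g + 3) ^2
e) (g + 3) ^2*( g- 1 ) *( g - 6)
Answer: c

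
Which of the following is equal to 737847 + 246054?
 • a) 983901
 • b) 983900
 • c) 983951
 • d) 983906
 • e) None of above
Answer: a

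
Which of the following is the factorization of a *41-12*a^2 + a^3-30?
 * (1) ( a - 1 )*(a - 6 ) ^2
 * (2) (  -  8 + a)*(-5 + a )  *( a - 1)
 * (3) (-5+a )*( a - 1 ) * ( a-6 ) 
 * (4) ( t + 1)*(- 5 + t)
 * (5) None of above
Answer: 3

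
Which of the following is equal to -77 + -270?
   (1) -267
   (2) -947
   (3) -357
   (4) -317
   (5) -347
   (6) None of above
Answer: 5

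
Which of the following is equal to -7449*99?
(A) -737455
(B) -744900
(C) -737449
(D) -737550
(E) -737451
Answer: E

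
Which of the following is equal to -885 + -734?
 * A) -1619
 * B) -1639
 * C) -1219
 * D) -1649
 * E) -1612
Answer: A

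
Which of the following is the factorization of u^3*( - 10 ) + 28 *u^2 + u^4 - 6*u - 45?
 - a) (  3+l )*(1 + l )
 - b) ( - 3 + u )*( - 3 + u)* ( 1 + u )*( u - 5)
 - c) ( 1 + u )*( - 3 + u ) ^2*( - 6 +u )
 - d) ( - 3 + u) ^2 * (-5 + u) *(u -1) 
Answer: b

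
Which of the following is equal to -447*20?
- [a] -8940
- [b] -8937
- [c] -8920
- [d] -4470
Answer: a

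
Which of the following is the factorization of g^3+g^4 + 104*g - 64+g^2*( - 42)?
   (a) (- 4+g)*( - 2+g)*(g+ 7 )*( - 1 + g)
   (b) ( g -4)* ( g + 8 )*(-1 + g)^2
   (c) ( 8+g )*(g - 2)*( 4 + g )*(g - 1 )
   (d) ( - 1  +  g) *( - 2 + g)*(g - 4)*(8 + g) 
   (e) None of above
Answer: d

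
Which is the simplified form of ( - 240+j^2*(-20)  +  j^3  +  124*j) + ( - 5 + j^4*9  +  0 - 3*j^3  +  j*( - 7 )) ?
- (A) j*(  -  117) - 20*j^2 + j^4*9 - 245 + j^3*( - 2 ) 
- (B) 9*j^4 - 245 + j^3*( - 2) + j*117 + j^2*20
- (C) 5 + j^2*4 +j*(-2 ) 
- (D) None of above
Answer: D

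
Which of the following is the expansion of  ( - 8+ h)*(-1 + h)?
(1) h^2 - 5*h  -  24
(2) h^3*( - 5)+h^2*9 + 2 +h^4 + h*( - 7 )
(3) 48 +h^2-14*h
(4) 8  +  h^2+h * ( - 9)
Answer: 4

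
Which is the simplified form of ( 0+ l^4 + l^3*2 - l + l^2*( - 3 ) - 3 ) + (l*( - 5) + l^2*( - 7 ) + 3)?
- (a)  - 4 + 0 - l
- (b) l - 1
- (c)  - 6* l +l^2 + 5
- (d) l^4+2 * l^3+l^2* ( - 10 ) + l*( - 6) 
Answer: d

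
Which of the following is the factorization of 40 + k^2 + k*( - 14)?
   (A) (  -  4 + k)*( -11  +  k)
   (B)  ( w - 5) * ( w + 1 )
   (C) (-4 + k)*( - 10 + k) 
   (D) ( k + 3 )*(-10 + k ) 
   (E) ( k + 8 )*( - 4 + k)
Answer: C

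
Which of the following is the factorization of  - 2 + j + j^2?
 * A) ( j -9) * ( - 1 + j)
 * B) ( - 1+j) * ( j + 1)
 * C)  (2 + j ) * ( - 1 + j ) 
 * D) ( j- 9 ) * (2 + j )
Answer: C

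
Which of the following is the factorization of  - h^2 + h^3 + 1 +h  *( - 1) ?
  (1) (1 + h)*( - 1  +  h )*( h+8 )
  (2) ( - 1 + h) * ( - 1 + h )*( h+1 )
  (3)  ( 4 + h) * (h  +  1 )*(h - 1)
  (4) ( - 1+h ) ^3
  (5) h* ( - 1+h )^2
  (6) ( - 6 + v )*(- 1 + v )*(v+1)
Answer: 2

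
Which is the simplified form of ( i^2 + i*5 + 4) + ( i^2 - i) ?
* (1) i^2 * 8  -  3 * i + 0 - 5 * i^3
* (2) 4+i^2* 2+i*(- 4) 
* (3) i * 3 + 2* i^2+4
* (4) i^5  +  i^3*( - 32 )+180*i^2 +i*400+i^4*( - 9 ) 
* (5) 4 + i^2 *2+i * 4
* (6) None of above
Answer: 5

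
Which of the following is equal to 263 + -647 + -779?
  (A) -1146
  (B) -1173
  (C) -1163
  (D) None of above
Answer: C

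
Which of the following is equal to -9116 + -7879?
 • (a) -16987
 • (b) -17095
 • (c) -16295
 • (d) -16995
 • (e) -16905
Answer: d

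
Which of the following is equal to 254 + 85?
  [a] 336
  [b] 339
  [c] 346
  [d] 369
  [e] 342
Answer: b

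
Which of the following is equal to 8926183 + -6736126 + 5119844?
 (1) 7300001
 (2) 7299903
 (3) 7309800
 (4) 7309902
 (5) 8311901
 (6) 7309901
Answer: 6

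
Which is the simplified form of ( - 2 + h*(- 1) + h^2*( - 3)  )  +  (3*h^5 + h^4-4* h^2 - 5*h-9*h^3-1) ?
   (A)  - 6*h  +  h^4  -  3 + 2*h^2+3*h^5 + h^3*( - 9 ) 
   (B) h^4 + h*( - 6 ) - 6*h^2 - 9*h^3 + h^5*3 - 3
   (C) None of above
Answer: C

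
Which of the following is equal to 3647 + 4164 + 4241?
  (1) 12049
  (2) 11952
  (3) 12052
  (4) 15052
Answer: 3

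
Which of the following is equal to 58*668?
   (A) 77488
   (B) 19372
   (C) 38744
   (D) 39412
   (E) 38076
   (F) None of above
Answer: C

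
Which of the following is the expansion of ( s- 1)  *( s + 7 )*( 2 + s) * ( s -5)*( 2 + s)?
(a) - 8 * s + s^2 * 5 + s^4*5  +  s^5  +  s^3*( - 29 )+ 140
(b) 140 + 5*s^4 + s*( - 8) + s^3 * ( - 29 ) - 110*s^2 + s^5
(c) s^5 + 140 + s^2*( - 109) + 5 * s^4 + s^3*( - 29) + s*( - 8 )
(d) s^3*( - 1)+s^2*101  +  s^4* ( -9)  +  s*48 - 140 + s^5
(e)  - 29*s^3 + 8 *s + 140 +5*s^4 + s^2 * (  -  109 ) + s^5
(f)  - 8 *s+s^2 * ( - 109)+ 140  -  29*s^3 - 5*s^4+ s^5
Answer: c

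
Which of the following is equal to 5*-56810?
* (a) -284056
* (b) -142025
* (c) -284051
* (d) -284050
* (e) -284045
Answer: d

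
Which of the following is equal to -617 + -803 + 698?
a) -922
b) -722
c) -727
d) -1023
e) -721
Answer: b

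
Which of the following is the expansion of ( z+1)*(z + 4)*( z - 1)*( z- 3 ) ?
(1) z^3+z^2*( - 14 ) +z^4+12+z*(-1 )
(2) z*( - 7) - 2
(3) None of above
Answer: 3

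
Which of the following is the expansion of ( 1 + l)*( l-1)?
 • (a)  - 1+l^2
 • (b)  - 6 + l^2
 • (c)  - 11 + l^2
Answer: a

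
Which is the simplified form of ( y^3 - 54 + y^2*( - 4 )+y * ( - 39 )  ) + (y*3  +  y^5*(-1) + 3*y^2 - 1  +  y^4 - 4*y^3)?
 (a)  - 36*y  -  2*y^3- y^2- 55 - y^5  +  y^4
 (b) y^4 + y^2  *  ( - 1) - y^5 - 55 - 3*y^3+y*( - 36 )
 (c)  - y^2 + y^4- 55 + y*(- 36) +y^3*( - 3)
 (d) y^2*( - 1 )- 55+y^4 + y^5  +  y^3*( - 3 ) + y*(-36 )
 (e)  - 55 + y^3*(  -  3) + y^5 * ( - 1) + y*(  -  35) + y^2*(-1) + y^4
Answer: b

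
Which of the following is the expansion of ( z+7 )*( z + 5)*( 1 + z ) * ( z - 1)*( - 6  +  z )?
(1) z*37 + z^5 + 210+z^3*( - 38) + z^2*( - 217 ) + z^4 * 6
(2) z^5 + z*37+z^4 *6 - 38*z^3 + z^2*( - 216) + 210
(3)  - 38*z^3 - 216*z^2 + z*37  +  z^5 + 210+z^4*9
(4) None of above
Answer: 2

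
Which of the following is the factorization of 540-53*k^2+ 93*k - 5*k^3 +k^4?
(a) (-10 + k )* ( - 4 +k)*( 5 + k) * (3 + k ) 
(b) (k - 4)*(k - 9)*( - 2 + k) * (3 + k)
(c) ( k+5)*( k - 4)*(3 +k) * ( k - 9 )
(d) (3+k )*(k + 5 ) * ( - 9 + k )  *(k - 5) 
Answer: c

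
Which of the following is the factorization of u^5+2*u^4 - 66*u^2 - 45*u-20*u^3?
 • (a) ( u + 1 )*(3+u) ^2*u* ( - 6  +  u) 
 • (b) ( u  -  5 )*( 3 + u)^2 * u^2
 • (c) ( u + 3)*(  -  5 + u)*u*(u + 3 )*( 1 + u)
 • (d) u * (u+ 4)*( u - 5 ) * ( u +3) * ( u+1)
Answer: c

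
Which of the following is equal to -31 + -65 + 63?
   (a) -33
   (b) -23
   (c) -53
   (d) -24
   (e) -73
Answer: a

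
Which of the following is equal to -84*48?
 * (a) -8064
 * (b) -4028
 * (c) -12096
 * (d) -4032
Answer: d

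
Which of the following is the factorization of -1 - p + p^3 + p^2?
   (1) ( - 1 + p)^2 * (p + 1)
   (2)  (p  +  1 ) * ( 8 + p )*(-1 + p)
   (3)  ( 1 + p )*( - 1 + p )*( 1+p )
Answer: 3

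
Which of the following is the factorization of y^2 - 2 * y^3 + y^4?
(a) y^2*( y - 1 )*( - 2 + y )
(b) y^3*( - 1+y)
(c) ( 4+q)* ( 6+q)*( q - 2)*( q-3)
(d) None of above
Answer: d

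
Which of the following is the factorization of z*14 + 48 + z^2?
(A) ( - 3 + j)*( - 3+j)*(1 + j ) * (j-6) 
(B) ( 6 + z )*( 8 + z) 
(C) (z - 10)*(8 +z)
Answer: B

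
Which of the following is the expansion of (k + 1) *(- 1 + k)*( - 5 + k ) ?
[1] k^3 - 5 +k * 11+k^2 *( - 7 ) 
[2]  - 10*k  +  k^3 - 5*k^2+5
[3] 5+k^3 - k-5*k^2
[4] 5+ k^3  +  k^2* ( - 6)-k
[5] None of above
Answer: 3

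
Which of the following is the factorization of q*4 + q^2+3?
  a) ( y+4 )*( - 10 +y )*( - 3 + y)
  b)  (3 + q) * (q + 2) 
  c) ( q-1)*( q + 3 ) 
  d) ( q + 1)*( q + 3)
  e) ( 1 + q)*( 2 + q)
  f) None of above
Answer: d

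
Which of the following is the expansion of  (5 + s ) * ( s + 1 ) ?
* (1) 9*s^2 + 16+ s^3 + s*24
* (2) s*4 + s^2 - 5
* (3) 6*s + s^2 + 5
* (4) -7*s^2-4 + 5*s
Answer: 3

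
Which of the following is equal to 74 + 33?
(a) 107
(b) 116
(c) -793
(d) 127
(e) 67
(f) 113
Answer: a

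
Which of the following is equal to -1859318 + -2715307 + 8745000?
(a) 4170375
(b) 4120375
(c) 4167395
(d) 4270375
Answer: a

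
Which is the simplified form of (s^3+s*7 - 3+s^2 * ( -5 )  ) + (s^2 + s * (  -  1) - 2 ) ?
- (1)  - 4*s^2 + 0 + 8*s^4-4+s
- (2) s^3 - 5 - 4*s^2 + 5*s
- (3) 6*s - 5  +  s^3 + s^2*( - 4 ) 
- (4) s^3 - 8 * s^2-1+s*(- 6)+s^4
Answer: 3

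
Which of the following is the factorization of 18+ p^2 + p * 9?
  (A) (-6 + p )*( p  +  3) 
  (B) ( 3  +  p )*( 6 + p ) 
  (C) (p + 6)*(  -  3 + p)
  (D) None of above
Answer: B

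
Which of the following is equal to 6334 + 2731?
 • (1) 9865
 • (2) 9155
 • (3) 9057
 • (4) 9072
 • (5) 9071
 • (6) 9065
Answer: 6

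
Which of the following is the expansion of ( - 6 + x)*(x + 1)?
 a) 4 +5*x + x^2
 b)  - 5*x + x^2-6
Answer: b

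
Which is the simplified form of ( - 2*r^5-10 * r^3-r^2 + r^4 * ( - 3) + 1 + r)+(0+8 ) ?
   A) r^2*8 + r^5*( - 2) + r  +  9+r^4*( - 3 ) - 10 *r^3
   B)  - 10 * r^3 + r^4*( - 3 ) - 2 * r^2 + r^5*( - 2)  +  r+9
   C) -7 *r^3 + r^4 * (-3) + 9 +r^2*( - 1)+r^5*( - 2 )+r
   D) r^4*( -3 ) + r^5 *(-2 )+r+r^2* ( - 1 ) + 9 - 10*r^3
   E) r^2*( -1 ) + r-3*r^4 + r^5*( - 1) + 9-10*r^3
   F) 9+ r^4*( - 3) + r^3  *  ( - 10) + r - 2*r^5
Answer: D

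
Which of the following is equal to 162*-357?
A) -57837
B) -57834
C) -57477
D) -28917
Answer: B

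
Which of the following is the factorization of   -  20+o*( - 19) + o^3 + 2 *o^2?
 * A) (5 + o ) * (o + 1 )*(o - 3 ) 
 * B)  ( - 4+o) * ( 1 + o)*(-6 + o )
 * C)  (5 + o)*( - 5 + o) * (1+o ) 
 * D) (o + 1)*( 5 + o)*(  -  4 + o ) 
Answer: D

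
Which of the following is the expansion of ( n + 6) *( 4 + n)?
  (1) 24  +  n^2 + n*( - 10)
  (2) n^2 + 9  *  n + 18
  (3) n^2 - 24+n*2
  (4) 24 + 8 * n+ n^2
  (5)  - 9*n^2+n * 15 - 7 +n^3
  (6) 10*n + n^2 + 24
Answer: 6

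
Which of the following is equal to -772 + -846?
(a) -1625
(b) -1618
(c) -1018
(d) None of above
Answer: b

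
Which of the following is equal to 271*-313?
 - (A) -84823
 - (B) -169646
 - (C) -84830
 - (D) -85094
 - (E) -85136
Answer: A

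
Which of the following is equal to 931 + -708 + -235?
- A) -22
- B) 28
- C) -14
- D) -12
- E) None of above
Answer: D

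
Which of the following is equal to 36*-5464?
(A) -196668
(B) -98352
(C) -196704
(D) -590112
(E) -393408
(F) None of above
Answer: C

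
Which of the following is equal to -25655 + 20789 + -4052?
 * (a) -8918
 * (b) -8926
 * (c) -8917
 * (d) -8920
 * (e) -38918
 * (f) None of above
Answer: a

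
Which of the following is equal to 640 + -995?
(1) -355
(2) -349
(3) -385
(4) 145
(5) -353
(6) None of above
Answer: 1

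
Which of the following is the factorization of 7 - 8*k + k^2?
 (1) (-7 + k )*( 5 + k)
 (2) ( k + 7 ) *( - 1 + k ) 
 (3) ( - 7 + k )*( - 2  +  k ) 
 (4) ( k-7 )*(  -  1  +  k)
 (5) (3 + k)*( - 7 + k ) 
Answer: 4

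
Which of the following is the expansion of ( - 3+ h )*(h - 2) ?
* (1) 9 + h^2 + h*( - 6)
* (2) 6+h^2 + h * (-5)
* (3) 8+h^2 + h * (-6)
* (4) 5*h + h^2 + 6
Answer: 2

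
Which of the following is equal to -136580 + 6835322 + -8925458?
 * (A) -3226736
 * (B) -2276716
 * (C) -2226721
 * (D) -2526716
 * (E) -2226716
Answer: E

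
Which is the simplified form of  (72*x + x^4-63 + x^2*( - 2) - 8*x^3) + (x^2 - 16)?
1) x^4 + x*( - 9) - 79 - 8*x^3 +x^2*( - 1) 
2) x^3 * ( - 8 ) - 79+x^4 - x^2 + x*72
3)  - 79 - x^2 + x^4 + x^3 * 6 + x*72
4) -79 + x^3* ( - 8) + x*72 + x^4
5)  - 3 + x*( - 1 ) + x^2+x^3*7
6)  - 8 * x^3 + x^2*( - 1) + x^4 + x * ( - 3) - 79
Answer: 2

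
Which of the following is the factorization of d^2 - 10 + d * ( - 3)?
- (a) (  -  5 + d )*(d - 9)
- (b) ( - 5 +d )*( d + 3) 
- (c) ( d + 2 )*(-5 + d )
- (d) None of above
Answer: c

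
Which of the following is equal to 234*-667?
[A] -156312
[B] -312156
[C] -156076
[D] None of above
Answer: D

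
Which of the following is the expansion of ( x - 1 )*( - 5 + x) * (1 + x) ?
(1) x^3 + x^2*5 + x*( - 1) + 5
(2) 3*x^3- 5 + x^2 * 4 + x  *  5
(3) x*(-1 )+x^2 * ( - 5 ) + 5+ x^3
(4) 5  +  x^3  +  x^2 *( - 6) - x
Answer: 3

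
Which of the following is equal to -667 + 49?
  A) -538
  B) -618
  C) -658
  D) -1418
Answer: B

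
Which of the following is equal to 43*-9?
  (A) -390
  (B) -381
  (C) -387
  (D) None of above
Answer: C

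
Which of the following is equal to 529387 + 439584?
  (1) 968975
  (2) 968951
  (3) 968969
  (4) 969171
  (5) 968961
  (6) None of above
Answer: 6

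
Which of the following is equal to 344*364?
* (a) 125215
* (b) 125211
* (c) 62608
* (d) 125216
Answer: d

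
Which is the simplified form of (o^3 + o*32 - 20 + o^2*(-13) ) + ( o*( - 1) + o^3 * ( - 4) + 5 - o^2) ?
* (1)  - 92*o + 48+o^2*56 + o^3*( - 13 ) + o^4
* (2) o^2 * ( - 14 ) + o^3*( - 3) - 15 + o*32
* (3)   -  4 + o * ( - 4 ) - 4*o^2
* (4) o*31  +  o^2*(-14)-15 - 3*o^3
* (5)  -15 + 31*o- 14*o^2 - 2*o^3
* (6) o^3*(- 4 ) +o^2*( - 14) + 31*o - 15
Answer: 4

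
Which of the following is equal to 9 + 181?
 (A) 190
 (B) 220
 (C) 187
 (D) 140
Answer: A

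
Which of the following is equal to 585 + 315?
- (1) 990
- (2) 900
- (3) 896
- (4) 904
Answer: 2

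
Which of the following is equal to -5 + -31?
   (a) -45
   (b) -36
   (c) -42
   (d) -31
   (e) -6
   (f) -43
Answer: b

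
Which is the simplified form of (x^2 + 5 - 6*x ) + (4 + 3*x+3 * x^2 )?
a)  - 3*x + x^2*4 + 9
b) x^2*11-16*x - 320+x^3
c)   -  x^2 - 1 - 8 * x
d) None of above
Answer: a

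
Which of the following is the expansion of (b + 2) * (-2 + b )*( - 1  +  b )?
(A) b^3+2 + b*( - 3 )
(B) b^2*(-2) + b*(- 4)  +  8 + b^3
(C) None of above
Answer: C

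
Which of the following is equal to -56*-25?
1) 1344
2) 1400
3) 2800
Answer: 2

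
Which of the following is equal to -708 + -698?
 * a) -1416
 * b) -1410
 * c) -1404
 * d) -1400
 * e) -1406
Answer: e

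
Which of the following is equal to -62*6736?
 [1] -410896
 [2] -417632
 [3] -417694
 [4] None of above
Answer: 2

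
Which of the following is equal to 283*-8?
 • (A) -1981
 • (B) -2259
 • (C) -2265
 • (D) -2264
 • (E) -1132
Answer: D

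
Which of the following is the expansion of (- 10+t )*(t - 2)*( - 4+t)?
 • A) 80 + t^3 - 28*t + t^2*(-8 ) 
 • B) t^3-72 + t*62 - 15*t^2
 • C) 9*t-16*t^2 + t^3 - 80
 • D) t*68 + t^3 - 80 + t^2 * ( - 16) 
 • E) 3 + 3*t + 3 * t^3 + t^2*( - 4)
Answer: D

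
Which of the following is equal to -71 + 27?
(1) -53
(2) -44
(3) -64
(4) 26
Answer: 2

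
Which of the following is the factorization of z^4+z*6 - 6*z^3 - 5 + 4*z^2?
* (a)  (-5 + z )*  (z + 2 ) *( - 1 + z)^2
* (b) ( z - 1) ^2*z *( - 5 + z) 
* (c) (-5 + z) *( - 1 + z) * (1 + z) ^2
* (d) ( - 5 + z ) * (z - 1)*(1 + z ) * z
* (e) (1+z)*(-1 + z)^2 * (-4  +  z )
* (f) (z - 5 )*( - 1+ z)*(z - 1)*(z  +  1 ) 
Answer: f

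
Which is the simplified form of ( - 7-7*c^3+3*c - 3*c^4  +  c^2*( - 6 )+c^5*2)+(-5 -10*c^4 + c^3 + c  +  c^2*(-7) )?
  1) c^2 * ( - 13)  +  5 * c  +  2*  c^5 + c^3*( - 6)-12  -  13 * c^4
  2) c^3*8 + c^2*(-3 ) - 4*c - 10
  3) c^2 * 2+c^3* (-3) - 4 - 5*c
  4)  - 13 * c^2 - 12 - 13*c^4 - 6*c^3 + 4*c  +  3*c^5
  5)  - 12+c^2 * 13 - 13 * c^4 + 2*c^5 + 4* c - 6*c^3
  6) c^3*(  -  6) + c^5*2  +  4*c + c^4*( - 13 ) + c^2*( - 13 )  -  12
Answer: 6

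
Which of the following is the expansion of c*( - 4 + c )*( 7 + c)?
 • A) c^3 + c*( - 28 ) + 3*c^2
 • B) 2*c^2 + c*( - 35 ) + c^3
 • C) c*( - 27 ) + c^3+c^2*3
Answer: A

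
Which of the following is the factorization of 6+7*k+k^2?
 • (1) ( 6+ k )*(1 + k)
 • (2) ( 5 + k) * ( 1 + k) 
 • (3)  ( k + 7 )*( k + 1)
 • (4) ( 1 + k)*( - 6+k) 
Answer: 1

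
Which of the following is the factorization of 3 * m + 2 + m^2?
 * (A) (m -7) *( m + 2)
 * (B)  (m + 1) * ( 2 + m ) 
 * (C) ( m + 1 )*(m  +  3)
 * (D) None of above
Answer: B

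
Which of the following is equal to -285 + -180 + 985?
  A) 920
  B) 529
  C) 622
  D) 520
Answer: D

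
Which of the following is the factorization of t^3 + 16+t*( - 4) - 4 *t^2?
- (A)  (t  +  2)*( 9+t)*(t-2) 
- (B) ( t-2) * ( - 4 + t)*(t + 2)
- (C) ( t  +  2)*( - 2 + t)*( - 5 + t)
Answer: B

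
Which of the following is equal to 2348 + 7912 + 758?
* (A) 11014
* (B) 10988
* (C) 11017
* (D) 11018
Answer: D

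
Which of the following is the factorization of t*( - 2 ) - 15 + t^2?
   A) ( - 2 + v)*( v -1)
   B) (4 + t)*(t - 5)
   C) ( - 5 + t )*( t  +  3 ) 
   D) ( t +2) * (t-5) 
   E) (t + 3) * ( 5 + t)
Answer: C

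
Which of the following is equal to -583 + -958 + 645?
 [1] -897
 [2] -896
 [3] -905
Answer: 2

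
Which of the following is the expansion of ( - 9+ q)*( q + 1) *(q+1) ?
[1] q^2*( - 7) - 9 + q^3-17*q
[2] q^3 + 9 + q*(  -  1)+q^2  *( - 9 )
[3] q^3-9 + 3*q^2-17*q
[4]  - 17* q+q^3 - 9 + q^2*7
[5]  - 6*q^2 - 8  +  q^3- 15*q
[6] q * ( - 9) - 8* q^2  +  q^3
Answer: 1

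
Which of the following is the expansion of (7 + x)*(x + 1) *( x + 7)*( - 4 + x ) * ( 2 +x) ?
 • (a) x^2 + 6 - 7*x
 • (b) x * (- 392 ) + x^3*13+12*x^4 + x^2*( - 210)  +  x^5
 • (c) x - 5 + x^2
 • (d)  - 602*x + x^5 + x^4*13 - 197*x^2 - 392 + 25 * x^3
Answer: d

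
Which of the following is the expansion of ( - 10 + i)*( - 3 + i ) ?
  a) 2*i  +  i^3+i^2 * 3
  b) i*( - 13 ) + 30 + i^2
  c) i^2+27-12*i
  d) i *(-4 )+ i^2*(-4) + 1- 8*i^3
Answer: b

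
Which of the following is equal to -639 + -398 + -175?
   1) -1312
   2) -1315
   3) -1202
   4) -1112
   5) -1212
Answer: 5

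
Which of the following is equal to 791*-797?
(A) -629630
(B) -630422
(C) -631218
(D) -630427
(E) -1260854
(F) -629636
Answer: D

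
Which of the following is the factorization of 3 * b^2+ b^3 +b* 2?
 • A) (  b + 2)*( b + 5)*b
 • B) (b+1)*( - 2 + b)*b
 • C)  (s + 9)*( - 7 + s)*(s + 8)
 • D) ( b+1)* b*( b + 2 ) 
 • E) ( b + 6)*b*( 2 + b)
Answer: D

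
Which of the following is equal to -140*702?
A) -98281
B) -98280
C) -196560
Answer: B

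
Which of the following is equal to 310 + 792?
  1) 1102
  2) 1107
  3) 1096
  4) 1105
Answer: 1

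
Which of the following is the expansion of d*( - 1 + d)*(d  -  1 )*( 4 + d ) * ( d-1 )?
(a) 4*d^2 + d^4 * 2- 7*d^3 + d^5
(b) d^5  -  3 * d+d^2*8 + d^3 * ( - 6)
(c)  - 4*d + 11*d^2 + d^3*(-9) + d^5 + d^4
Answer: c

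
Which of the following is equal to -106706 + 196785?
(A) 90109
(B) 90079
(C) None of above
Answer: B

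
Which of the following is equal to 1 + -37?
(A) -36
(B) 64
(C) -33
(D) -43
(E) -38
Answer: A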